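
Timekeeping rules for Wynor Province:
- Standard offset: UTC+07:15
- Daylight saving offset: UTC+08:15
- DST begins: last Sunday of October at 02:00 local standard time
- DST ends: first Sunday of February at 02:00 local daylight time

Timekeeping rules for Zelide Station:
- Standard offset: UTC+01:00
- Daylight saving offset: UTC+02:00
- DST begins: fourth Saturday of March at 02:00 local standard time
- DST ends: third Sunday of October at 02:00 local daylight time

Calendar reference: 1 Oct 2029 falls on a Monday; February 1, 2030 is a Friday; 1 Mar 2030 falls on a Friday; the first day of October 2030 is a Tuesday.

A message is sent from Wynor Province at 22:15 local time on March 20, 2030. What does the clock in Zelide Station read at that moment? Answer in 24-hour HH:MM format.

1 October 2029 is a Monday, so Sundays fall on 7, 14, 21, 28; the last is October 28.
1 February 2030 is a Friday, so the first Sunday is February 3.
March 20, 2030 is outside the daylight-saving period (28 October 2029 – 3 February 2030), so Wynor Province is on standard time, UTC+07:15.
22:15 Wynor Province − 7h15m = 15:00 UTC.
1 March 2030 is a Friday, so the first Saturday is March 2 and the fourth is March 23.
1 October 2030 is a Tuesday, so the first Sunday is October 6 and the third is October 20.
At the standard offset (UTC+01:00), 15:00 UTC + 1h = 16:00 Zelide Station standard time.
The standard-time date in Zelide Station, March 20, 2030, is outside the daylight-saving period (23 March – 20 October), so Zelide Station is on standard time, UTC+01:00.
15:00 UTC + 1h = 16:00 Zelide Station.

16:00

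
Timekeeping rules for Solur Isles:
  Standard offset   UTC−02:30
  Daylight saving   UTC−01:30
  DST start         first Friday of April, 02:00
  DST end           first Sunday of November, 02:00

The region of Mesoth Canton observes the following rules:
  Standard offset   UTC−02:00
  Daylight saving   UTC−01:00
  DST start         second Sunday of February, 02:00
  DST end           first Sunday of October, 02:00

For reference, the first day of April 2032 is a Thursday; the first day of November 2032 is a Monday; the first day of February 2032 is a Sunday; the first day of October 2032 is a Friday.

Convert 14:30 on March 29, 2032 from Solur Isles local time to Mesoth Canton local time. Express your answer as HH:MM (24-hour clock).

1 April 2032 is a Thursday, so the first Friday is April 2.
1 November 2032 is a Monday, so the first Sunday is November 7.
Daylight saving runs 2 April – 7 November; March 29, 2032 is outside that window, so Solur Isles is on standard time at UTC−02:30.
14:30 Solur Isles + 2h30m = 17:00 UTC.
1 February 2032 is a Sunday, so the first Sunday is February 1 and the second is February 8.
1 October 2032 is a Friday, so the first Sunday is October 3.
At the standard offset (UTC−02:00), 17:00 UTC − 2h = 15:00 Mesoth Canton standard time.
The standard-time date in Mesoth Canton, March 29, 2032, lies within the daylight-saving period (8 February – 3 October), so Mesoth Canton is on daylight time, UTC−01:00.
17:00 UTC − 1h = 16:00 Mesoth Canton.

16:00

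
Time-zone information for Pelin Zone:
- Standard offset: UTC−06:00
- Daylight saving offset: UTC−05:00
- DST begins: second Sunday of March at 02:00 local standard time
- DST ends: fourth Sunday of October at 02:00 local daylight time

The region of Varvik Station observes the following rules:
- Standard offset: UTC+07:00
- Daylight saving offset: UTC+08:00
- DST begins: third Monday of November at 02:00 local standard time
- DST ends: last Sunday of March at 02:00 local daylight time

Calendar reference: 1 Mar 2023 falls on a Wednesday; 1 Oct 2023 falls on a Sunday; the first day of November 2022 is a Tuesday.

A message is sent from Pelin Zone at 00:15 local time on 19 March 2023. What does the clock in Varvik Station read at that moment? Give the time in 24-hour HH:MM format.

13:15

1 March 2023 is a Wednesday, so the first Sunday is March 5 and the second is March 12.
1 October 2023 is a Sunday, so the first Sunday is October 1 and the fourth is October 22.
19 March 2023 lies within the daylight-saving period (12 March – 22 October), so Pelin Zone is on daylight time, UTC−05:00.
00:15 Pelin Zone + 5h = 05:15 UTC.
1 November 2022 is a Tuesday, so the first Monday is November 7 and the third is November 21.
1 March 2023 is a Wednesday, so Sundays fall on 5, 12, 19, 26; the last is March 26.
At the standard offset (UTC+07:00), 05:15 UTC + 7h = 12:15 Varvik Station standard time.
Daylight saving runs 21 November 2022 – 26 March 2023; the standard-time date in Varvik Station, 19 March 2023, is inside that window, so Varvik Station is at UTC+08:00.
05:15 UTC + 8h = 13:15 Varvik Station.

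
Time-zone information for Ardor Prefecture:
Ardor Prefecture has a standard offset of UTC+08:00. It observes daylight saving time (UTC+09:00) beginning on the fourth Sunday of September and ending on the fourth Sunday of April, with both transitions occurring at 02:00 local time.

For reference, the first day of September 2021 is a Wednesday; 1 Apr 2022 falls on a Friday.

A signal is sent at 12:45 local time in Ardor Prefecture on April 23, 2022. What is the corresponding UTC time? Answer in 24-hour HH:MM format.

1 September 2021 is a Wednesday, so the first Sunday is September 5 and the fourth is September 26.
1 April 2022 is a Friday, so the first Sunday is April 3 and the fourth is April 24.
Daylight saving runs 26 September 2021 – 24 April 2022; April 23, 2022 is inside that window, so Ardor Prefecture is at UTC+09:00.
12:45 local − 9h = 03:45 UTC.

03:45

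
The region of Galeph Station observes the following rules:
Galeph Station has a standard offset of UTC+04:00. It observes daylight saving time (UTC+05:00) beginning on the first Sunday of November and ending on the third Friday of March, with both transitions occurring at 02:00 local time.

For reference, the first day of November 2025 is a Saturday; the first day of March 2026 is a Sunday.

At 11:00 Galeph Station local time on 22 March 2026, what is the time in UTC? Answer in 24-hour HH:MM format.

1 November 2025 is a Saturday, so the first Sunday is November 2.
1 March 2026 is a Sunday, so the first Friday is March 6 and the third is March 20.
Daylight saving runs 2 November 2025 – 20 March 2026; 22 March 2026 is outside that window, so Galeph Station is on standard time at UTC+04:00.
11:00 local − 4h = 07:00 UTC.

07:00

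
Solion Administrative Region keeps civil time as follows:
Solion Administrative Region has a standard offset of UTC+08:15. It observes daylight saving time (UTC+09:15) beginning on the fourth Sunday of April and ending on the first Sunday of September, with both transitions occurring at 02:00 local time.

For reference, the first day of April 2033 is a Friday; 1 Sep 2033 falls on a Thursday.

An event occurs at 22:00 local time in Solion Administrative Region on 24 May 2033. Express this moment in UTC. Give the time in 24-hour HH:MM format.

1 April 2033 is a Friday, so the first Sunday is April 3 and the fourth is April 24.
1 September 2033 is a Thursday, so the first Sunday is September 4.
24 May 2033 lies within the daylight-saving period (24 April – 4 September), so Solion Administrative Region is on daylight time, UTC+09:15.
22:00 local − 9h15m = 12:45 UTC.

12:45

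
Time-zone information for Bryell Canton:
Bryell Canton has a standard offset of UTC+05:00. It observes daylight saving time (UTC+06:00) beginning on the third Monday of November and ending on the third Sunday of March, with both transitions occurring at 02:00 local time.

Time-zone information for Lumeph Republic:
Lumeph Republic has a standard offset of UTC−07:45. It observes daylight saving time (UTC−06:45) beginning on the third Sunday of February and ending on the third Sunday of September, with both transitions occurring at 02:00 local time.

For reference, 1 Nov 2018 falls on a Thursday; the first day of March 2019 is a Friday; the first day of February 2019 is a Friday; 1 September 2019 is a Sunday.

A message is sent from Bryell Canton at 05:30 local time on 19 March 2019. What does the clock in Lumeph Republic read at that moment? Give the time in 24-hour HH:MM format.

17:45

1 November 2018 is a Thursday, so the first Monday is November 5 and the third is November 19.
1 March 2019 is a Friday, so the first Sunday is March 3 and the third is March 17.
19 March 2019 is outside the daylight-saving period (19 November 2018 – 17 March 2019), so Bryell Canton is on standard time, UTC+05:00.
05:30 Bryell Canton − 5h = 00:30 UTC.
1 February 2019 is a Friday, so the first Sunday is February 3 and the third is February 17.
1 September 2019 is a Sunday, so the first Sunday is September 1 and the third is September 15.
At the standard offset (UTC−07:45), 00:30 UTC − 7h45m = 16:45 Lumeph Republic standard time (rolling into the previous day, 18 March 2019).
The standard-time date in Lumeph Republic, 18 March 2019, lies within the daylight-saving period (17 February – 15 September), so Lumeph Republic is on daylight time, UTC−06:45.
00:30 UTC − 6h45m = 17:45 Lumeph Republic (rolling into the previous day, 18 March 2019).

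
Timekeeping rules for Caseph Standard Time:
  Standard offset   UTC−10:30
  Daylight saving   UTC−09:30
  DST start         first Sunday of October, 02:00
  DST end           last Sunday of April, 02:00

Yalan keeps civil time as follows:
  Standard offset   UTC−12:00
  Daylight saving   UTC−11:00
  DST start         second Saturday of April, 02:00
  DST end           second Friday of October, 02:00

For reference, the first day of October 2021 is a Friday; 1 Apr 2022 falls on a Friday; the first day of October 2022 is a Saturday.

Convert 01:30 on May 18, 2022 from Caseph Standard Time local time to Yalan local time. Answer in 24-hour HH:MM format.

1 October 2021 is a Friday, so the first Sunday is October 3.
1 April 2022 is a Friday, so Sundays fall on 3, 10, 17, 24; the last is April 24.
Daylight saving runs 3 October 2021 – 24 April 2022; May 18, 2022 is outside that window, so Caseph Standard Time is on standard time at UTC−10:30.
01:30 Caseph Standard Time + 10h30m = 12:00 UTC.
1 April 2022 is a Friday, so the first Saturday is April 2 and the second is April 9.
1 October 2022 is a Saturday, so the first Friday is October 7 and the second is October 14.
At the standard offset (UTC−12:00), 12:00 UTC − 12h = 00:00 Yalan standard time.
Daylight saving runs 9 April – 14 October; the standard-time date in Yalan, May 18, 2022, is inside that window, so Yalan is at UTC−11:00.
12:00 UTC − 11h = 01:00 Yalan.

01:00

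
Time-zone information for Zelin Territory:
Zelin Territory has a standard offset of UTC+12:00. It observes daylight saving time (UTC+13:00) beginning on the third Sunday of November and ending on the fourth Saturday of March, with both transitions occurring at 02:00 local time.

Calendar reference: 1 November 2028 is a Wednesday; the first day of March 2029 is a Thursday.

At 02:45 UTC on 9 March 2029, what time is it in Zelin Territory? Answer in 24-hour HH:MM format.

1 November 2028 is a Wednesday, so the first Sunday is November 5 and the third is November 19.
1 March 2029 is a Thursday, so the first Saturday is March 3 and the fourth is March 24.
At the standard offset (UTC+12:00), 02:45 UTC + 12h = 14:45 Zelin Territory standard time.
The standard-time date in Zelin Territory, 9 March 2029, falls between 19 November 2028 and 24 March 2029, so daylight saving is in effect and Zelin Territory is at UTC+13:00.
02:45 UTC + 13h = 15:45 local.

15:45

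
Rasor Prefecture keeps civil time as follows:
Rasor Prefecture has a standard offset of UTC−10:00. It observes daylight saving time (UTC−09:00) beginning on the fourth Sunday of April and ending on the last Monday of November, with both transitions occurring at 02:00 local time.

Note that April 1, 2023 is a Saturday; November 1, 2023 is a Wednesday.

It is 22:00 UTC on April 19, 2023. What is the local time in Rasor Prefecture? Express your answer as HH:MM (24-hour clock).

1 April 2023 is a Saturday, so the first Sunday is April 2 and the fourth is April 23.
1 November 2023 is a Wednesday, so Mondays fall on 6, 13, 20, 27; the last is November 27.
At the standard offset (UTC−10:00), 22:00 UTC − 10h = 12:00 Rasor Prefecture standard time.
Daylight saving runs 23 April – 27 November; the standard-time date in Rasor Prefecture, April 19, 2023, is outside that window, so Rasor Prefecture is on standard time at UTC−10:00.
22:00 UTC − 10h = 12:00 local.

12:00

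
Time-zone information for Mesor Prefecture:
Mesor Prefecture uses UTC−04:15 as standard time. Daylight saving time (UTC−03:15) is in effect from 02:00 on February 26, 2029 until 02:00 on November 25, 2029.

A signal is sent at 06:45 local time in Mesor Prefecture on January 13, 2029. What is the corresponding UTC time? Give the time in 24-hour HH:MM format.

January 13, 2029 does not fall between 26 February and 25 November, so daylight saving is not in effect and Mesor Prefecture is at UTC−04:15.
06:45 local + 4h15m = 11:00 UTC.

11:00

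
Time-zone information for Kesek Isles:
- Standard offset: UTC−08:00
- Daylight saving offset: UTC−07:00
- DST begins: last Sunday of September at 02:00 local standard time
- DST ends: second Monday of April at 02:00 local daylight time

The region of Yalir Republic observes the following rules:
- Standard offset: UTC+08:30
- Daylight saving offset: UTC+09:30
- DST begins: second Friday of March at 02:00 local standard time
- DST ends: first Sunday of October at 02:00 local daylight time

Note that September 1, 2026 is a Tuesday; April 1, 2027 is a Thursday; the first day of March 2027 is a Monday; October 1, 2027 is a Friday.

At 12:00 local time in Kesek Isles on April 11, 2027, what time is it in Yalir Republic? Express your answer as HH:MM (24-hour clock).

04:30

1 September 2026 is a Tuesday, so Sundays fall on 6, 13, 20, 27; the last is September 27.
1 April 2027 is a Thursday, so the first Monday is April 5 and the second is April 12.
April 11, 2027 falls between 27 September 2026 and 12 April 2027, so daylight saving is in effect and Kesek Isles is at UTC−07:00.
12:00 Kesek Isles + 7h = 19:00 UTC.
1 March 2027 is a Monday, so the first Friday is March 5 and the second is March 12.
1 October 2027 is a Friday, so the first Sunday is October 3.
At the standard offset (UTC+08:30), 19:00 UTC + 8h30m = 03:30 Yalir Republic standard time (rolling into the next day, 12 April 2027).
The standard-time date in Yalir Republic, April 12, 2027, falls between 12 March and 3 October, so daylight saving is in effect and Yalir Republic is at UTC+09:30.
19:00 UTC + 9h30m = 04:30 Yalir Republic (rolling into the next day, 12 April 2027).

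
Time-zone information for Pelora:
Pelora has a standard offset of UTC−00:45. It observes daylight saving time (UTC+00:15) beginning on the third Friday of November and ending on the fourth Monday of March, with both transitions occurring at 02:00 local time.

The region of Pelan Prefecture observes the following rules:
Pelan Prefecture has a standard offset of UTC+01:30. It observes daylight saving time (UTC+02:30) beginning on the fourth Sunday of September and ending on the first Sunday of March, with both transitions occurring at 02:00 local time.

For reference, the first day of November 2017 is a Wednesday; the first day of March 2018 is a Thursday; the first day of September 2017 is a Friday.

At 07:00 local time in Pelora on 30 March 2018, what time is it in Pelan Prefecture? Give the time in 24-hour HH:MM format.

09:15

1 November 2017 is a Wednesday, so the first Friday is November 3 and the third is November 17.
1 March 2018 is a Thursday, so the first Monday is March 5 and the fourth is March 26.
Daylight saving runs 17 November 2017 – 26 March 2018; 30 March 2018 is outside that window, so Pelora is on standard time at UTC−00:45.
07:00 Pelora + 0h45m = 07:45 UTC.
1 September 2017 is a Friday, so the first Sunday is September 3 and the fourth is September 24.
1 March 2018 is a Thursday, so the first Sunday is March 4.
At the standard offset (UTC+01:30), 07:45 UTC + 1h30m = 09:15 Pelan Prefecture standard time.
The standard-time date in Pelan Prefecture, 30 March 2018, is outside the daylight-saving period (24 September 2017 – 4 March 2018), so Pelan Prefecture is on standard time, UTC+01:30.
07:45 UTC + 1h30m = 09:15 Pelan Prefecture.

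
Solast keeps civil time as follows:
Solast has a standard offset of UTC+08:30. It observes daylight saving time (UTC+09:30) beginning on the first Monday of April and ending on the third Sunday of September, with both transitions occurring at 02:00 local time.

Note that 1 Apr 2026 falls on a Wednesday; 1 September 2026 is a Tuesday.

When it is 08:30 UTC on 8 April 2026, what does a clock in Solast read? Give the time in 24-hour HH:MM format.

1 April 2026 is a Wednesday, so the first Monday is April 6.
1 September 2026 is a Tuesday, so the first Sunday is September 6 and the third is September 20.
At the standard offset (UTC+08:30), 08:30 UTC + 8h30m = 17:00 Solast standard time.
The standard-time date in Solast, 8 April 2026, falls between 6 April and 20 September, so daylight saving is in effect and Solast is at UTC+09:30.
08:30 UTC + 9h30m = 18:00 local.

18:00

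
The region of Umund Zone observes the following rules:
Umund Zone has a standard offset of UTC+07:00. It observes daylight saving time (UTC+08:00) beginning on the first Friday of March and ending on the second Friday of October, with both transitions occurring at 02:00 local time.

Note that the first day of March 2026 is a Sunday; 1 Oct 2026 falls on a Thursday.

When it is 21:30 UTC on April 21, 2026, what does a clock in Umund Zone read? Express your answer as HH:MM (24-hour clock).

05:30

1 March 2026 is a Sunday, so the first Friday is March 6.
1 October 2026 is a Thursday, so the first Friday is October 2 and the second is October 9.
At the standard offset (UTC+07:00), 21:30 UTC + 7h = 04:30 Umund Zone standard time (rolling into the next day, 22 April 2026).
Daylight saving runs 6 March – 9 October; the standard-time date in Umund Zone, April 22, 2026, is inside that window, so Umund Zone is at UTC+08:00.
21:30 UTC + 8h = 05:30 local (rolling into the next day, 22 April 2026).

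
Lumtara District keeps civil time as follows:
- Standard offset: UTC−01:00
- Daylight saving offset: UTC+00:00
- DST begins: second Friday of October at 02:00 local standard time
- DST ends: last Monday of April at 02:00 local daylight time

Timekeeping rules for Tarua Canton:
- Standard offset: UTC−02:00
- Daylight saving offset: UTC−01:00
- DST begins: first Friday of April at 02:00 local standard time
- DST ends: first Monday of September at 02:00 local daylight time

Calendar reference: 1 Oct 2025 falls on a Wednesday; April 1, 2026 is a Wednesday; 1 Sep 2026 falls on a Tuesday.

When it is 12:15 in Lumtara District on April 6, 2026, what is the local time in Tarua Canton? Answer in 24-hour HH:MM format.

1 October 2025 is a Wednesday, so the first Friday is October 3 and the second is October 10.
1 April 2026 is a Wednesday, so Mondays fall on 6, 13, 20, 27; the last is April 27.
April 6, 2026 lies within the daylight-saving period (10 October 2025 – 27 April 2026), so Lumtara District is on daylight time, UTC+00:00.
12:15 Lumtara District − 0h = 12:15 UTC.
1 April 2026 is a Wednesday, so the first Friday is April 3.
1 September 2026 is a Tuesday, so the first Monday is September 7.
At the standard offset (UTC−02:00), 12:15 UTC − 2h = 10:15 Tarua Canton standard time.
The standard-time date in Tarua Canton, April 6, 2026, falls between 3 April and 7 September, so daylight saving is in effect and Tarua Canton is at UTC−01:00.
12:15 UTC − 1h = 11:15 Tarua Canton.

11:15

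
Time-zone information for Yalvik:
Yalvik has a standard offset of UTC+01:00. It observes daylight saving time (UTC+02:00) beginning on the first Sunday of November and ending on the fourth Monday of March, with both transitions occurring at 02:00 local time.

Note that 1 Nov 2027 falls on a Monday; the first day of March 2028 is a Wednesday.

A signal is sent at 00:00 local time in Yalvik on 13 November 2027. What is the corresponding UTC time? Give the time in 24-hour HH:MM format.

22:00

1 November 2027 is a Monday, so the first Sunday is November 7.
1 March 2028 is a Wednesday, so the first Monday is March 6 and the fourth is March 27.
13 November 2027 lies within the daylight-saving period (7 November 2027 – 27 March 2028), so Yalvik is on daylight time, UTC+02:00.
00:00 local − 2h = 22:00 UTC (rolling into the previous day, 12 November 2027).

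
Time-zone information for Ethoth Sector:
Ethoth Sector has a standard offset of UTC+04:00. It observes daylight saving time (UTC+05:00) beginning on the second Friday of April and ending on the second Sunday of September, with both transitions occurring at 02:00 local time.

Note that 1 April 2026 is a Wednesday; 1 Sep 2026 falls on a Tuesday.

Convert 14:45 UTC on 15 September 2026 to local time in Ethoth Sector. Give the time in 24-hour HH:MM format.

1 April 2026 is a Wednesday, so the first Friday is April 3 and the second is April 10.
1 September 2026 is a Tuesday, so the first Sunday is September 6 and the second is September 13.
At the standard offset (UTC+04:00), 14:45 UTC + 4h = 18:45 Ethoth Sector standard time.
The standard-time date in Ethoth Sector, 15 September 2026, does not fall between 10 April and 13 September, so daylight saving is not in effect and Ethoth Sector is at UTC+04:00.
14:45 UTC + 4h = 18:45 local.

18:45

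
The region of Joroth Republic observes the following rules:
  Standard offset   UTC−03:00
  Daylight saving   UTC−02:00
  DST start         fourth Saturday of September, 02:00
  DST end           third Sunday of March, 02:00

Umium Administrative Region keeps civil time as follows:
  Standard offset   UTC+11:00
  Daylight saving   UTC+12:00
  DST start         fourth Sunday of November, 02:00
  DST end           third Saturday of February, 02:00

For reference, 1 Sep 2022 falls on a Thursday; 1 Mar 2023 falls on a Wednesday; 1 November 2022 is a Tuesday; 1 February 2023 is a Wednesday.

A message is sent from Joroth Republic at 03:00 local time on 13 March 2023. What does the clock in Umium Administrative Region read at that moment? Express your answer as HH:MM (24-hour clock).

16:00

1 September 2022 is a Thursday, so the first Saturday is September 3 and the fourth is September 24.
1 March 2023 is a Wednesday, so the first Sunday is March 5 and the third is March 19.
13 March 2023 falls between 24 September 2022 and 19 March 2023, so daylight saving is in effect and Joroth Republic is at UTC−02:00.
03:00 Joroth Republic + 2h = 05:00 UTC.
1 November 2022 is a Tuesday, so the first Sunday is November 6 and the fourth is November 27.
1 February 2023 is a Wednesday, so the first Saturday is February 4 and the third is February 18.
At the standard offset (UTC+11:00), 05:00 UTC + 11h = 16:00 Umium Administrative Region standard time.
Daylight saving runs 27 November 2022 – 18 February 2023; the standard-time date in Umium Administrative Region, 13 March 2023, is outside that window, so Umium Administrative Region is on standard time at UTC+11:00.
05:00 UTC + 11h = 16:00 Umium Administrative Region.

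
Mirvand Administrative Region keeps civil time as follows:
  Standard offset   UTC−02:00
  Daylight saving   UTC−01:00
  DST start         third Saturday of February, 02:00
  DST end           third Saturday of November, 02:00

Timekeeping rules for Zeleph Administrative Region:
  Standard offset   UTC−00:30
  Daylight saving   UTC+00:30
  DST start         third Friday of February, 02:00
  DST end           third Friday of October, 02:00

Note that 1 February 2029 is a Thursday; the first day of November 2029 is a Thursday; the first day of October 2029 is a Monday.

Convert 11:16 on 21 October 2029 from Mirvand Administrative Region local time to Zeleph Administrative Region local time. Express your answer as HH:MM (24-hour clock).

1 February 2029 is a Thursday, so the first Saturday is February 3 and the third is February 17.
1 November 2029 is a Thursday, so the first Saturday is November 3 and the third is November 17.
Daylight saving runs 17 February – 17 November; 21 October 2029 is inside that window, so Mirvand Administrative Region is at UTC−01:00.
11:16 Mirvand Administrative Region + 1h = 12:16 UTC.
1 February 2029 is a Thursday, so the first Friday is February 2 and the third is February 16.
1 October 2029 is a Monday, so the first Friday is October 5 and the third is October 19.
At the standard offset (UTC−00:30), 12:16 UTC − 0h30m = 11:46 Zeleph Administrative Region standard time.
The standard-time date in Zeleph Administrative Region, 21 October 2029, is outside the daylight-saving period (16 February – 19 October), so Zeleph Administrative Region is on standard time, UTC−00:30.
12:16 UTC − 0h30m = 11:46 Zeleph Administrative Region.

11:46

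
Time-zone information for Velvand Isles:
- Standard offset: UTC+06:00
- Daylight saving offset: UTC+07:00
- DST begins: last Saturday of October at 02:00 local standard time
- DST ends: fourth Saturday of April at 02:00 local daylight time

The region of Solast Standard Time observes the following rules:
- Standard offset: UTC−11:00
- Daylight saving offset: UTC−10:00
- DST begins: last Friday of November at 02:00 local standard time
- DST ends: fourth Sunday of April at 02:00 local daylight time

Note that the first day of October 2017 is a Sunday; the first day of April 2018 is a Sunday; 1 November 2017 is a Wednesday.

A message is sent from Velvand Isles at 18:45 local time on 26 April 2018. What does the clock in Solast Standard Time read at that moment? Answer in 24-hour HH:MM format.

00:45

1 October 2017 is a Sunday, so Saturdays fall on 7, 14, 21, 28; the last is October 28.
1 April 2018 is a Sunday, so the first Saturday is April 7 and the fourth is April 28.
Daylight saving runs 28 October 2017 – 28 April 2018; 26 April 2018 is inside that window, so Velvand Isles is at UTC+07:00.
18:45 Velvand Isles − 7h = 11:45 UTC.
1 November 2017 is a Wednesday, so Fridays fall on 3, 10, 17, 24; the last is November 24.
1 April 2018 is a Sunday, so the first Sunday is April 1 and the fourth is April 22.
At the standard offset (UTC−11:00), 11:45 UTC − 11h = 00:45 Solast Standard Time standard time.
The standard-time date in Solast Standard Time, 26 April 2018, is outside the daylight-saving period (24 November 2017 – 22 April 2018), so Solast Standard Time is on standard time, UTC−11:00.
11:45 UTC − 11h = 00:45 Solast Standard Time.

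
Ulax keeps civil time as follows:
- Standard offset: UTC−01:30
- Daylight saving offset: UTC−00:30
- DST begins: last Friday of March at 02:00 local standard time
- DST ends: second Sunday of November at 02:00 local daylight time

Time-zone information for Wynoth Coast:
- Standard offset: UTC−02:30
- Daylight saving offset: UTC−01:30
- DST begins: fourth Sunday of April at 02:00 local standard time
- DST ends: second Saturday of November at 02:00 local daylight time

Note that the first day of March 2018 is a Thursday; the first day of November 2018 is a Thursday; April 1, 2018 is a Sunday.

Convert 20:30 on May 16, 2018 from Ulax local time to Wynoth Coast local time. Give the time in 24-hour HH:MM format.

19:30

1 March 2018 is a Thursday, so Fridays fall on 2, 9, 16, 23, 30; the last is March 30.
1 November 2018 is a Thursday, so the first Sunday is November 4 and the second is November 11.
May 16, 2018 falls between 30 March and 11 November, so daylight saving is in effect and Ulax is at UTC−00:30.
20:30 Ulax + 0h30m = 21:00 UTC.
1 April 2018 is a Sunday, so the first Sunday is April 1 and the fourth is April 22.
1 November 2018 is a Thursday, so the first Saturday is November 3 and the second is November 10.
At the standard offset (UTC−02:30), 21:00 UTC − 2h30m = 18:30 Wynoth Coast standard time.
Daylight saving runs 22 April – 10 November; the standard-time date in Wynoth Coast, May 16, 2018, is inside that window, so Wynoth Coast is at UTC−01:30.
21:00 UTC − 1h30m = 19:30 Wynoth Coast.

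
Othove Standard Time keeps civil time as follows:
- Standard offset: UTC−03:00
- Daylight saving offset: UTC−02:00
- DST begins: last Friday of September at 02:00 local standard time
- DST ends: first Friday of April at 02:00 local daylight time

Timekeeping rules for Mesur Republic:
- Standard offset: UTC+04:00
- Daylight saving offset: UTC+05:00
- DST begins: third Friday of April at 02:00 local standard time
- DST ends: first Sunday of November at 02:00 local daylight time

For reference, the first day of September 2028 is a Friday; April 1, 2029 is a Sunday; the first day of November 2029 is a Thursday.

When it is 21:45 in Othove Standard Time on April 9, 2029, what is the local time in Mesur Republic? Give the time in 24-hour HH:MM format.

04:45

1 September 2028 is a Friday, so Fridays fall on 1, 8, 15, 22, 29; the last is September 29.
1 April 2029 is a Sunday, so the first Friday is April 6.
Daylight saving runs 29 September 2028 – 6 April 2029; April 9, 2029 is outside that window, so Othove Standard Time is on standard time at UTC−03:00.
21:45 Othove Standard Time + 3h = 00:45 UTC (rolling into the next day, 10 April 2029).
1 April 2029 is a Sunday, so the first Friday is April 6 and the third is April 20.
1 November 2029 is a Thursday, so the first Sunday is November 4.
At the standard offset (UTC+04:00), 00:45 UTC + 4h = 04:45 Mesur Republic standard time.
The standard-time date in Mesur Republic, April 10, 2029, is outside the daylight-saving period (20 April – 4 November), so Mesur Republic is on standard time, UTC+04:00.
00:45 UTC + 4h = 04:45 Mesur Republic.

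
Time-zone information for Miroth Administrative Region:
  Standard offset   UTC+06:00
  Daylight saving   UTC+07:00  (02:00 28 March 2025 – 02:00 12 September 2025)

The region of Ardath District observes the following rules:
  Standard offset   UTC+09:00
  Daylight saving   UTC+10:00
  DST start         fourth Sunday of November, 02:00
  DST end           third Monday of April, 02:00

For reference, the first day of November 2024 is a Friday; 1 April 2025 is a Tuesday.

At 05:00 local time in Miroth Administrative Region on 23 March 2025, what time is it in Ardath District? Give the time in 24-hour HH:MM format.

09:00

23 March 2025 does not fall between 28 March and 12 September, so daylight saving is not in effect and Miroth Administrative Region is at UTC+06:00.
05:00 Miroth Administrative Region − 6h = 23:00 UTC (rolling into the previous day, 22 March 2025).
1 November 2024 is a Friday, so the first Sunday is November 3 and the fourth is November 24.
1 April 2025 is a Tuesday, so the first Monday is April 7 and the third is April 21.
At the standard offset (UTC+09:00), 23:00 UTC + 9h = 08:00 Ardath District standard time (rolling into the next day, 23 March 2025).
Daylight saving runs 24 November 2024 – 21 April 2025; the standard-time date in Ardath District, 23 March 2025, is inside that window, so Ardath District is at UTC+10:00.
23:00 UTC + 10h = 09:00 Ardath District (rolling into the next day, 23 March 2025).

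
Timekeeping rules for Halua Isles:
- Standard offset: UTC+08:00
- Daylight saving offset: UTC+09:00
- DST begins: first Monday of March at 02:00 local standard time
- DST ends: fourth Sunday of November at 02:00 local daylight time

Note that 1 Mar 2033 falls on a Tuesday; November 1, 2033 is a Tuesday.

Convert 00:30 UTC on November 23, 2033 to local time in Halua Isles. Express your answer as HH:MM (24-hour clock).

09:30

1 March 2033 is a Tuesday, so the first Monday is March 7.
1 November 2033 is a Tuesday, so the first Sunday is November 6 and the fourth is November 27.
At the standard offset (UTC+08:00), 00:30 UTC + 8h = 08:30 Halua Isles standard time.
The standard-time date in Halua Isles, November 23, 2033, falls between 7 March and 27 November, so daylight saving is in effect and Halua Isles is at UTC+09:00.
00:30 UTC + 9h = 09:30 local.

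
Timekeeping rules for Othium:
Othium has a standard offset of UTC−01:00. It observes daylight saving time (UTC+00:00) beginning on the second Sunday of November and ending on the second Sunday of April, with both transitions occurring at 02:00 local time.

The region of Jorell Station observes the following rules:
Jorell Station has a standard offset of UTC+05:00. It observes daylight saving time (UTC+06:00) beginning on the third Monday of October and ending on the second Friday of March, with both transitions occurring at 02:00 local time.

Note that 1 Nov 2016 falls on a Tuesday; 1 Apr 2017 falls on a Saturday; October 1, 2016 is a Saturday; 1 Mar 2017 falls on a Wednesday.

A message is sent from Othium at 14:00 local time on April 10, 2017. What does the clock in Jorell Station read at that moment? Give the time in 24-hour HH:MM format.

1 November 2016 is a Tuesday, so the first Sunday is November 6 and the second is November 13.
1 April 2017 is a Saturday, so the first Sunday is April 2 and the second is April 9.
April 10, 2017 does not fall between 13 November 2016 and 9 April 2017, so daylight saving is not in effect and Othium is at UTC−01:00.
14:00 Othium + 1h = 15:00 UTC.
1 October 2016 is a Saturday, so the first Monday is October 3 and the third is October 17.
1 March 2017 is a Wednesday, so the first Friday is March 3 and the second is March 10.
At the standard offset (UTC+05:00), 15:00 UTC + 5h = 20:00 Jorell Station standard time.
The standard-time date in Jorell Station, April 10, 2017, is outside the daylight-saving period (17 October 2016 – 10 March 2017), so Jorell Station is on standard time, UTC+05:00.
15:00 UTC + 5h = 20:00 Jorell Station.

20:00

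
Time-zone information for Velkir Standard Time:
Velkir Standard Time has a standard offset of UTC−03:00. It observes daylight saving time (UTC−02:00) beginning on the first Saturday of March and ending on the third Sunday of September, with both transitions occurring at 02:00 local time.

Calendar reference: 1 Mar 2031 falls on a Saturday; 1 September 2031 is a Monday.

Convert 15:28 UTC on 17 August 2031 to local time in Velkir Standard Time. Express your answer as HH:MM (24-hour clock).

13:28

1 March 2031 is a Saturday, so the first Saturday is March 1.
1 September 2031 is a Monday, so the first Sunday is September 7 and the third is September 21.
At the standard offset (UTC−03:00), 15:28 UTC − 3h = 12:28 Velkir Standard Time standard time.
Daylight saving runs 1 March – 21 September; the standard-time date in Velkir Standard Time, 17 August 2031, is inside that window, so Velkir Standard Time is at UTC−02:00.
15:28 UTC − 2h = 13:28 local.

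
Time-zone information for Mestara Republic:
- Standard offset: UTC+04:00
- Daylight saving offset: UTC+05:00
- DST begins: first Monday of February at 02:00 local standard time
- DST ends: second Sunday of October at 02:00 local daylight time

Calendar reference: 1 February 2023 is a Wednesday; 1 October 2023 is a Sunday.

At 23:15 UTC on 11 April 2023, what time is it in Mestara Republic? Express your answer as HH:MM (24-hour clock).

1 February 2023 is a Wednesday, so the first Monday is February 6.
1 October 2023 is a Sunday, so the first Sunday is October 1 and the second is October 8.
At the standard offset (UTC+04:00), 23:15 UTC + 4h = 03:15 Mestara Republic standard time (rolling into the next day, 12 April 2023).
The standard-time date in Mestara Republic, 12 April 2023, falls between 6 February and 8 October, so daylight saving is in effect and Mestara Republic is at UTC+05:00.
23:15 UTC + 5h = 04:15 local (rolling into the next day, 12 April 2023).

04:15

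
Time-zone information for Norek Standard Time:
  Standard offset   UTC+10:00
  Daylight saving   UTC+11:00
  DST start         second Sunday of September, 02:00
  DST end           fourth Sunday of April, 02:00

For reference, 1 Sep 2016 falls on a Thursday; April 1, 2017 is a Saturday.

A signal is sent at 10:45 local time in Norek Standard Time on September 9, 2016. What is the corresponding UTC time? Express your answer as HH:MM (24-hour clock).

1 September 2016 is a Thursday, so the first Sunday is September 4 and the second is September 11.
1 April 2017 is a Saturday, so the first Sunday is April 2 and the fourth is April 23.
September 9, 2016 does not fall between 11 September 2016 and 23 April 2017, so daylight saving is not in effect and Norek Standard Time is at UTC+10:00.
10:45 local − 10h = 00:45 UTC.

00:45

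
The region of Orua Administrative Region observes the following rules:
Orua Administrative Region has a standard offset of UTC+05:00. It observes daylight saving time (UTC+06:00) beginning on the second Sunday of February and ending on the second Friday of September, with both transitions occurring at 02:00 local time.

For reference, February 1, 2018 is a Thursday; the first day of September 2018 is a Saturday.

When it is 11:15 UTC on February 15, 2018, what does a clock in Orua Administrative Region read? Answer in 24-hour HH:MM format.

17:15

1 February 2018 is a Thursday, so the first Sunday is February 4 and the second is February 11.
1 September 2018 is a Saturday, so the first Friday is September 7 and the second is September 14.
At the standard offset (UTC+05:00), 11:15 UTC + 5h = 16:15 Orua Administrative Region standard time.
The standard-time date in Orua Administrative Region, February 15, 2018, falls between 11 February and 14 September, so daylight saving is in effect and Orua Administrative Region is at UTC+06:00.
11:15 UTC + 6h = 17:15 local.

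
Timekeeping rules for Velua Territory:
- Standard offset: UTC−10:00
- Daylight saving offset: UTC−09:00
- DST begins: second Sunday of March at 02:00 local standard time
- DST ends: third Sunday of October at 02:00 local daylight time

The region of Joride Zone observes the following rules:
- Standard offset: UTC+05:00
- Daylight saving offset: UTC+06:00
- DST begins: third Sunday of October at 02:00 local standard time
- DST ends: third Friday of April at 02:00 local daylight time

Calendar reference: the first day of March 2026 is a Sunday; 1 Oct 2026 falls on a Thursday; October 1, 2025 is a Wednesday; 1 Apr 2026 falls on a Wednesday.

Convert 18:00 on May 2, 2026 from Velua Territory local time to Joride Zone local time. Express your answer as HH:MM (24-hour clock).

1 March 2026 is a Sunday, so the first Sunday is March 1 and the second is March 8.
1 October 2026 is a Thursday, so the first Sunday is October 4 and the third is October 18.
May 2, 2026 lies within the daylight-saving period (8 March – 18 October), so Velua Territory is on daylight time, UTC−09:00.
18:00 Velua Territory + 9h = 03:00 UTC (rolling into the next day, 3 May 2026).
1 October 2025 is a Wednesday, so the first Sunday is October 5 and the third is October 19.
1 April 2026 is a Wednesday, so the first Friday is April 3 and the third is April 17.
At the standard offset (UTC+05:00), 03:00 UTC + 5h = 08:00 Joride Zone standard time.
The standard-time date in Joride Zone, May 3, 2026, is outside the daylight-saving period (19 October 2025 – 17 April 2026), so Joride Zone is on standard time, UTC+05:00.
03:00 UTC + 5h = 08:00 Joride Zone.

08:00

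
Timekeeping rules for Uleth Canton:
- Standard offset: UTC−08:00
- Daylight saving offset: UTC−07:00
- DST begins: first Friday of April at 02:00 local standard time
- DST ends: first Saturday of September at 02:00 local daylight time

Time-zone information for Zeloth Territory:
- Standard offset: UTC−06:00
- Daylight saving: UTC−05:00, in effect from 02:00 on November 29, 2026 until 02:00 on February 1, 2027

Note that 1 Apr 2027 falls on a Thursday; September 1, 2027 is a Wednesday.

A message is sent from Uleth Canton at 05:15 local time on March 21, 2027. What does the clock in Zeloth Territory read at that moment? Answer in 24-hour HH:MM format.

07:15

1 April 2027 is a Thursday, so the first Friday is April 2.
1 September 2027 is a Wednesday, so the first Saturday is September 4.
March 21, 2027 does not fall between 2 April and 4 September, so daylight saving is not in effect and Uleth Canton is at UTC−08:00.
05:15 Uleth Canton + 8h = 13:15 UTC.
At the standard offset (UTC−06:00), 13:15 UTC − 6h = 07:15 Zeloth Territory standard time.
The standard-time date in Zeloth Territory, March 21, 2027, is outside the daylight-saving period (29 November 2026 – 1 February 2027), so Zeloth Territory is on standard time, UTC−06:00.
13:15 UTC − 6h = 07:15 Zeloth Territory.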